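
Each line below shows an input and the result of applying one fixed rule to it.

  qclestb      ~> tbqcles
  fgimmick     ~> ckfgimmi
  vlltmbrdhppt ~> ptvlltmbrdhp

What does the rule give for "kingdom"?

What's happening: move the last 2 characters to the front (rotate right by 2).
Applying that to "kingdom" gives "omkingd".

omkingd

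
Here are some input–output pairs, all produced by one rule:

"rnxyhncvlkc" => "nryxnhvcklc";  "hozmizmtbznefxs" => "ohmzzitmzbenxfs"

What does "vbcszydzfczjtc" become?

bvscyzzdcfjzct

Looking at the pairs, the operation is to swap each adjacent pair of characters (1↔2, 3↔4, ...).
On "vbcszydzfczjtc" that produces "bvscyzzdcfjzct".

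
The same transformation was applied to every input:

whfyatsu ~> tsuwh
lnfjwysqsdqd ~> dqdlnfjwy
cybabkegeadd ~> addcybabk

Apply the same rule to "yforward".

ardyf

In each case the input is transformed by: move the last 3 characters to the front (rotate right by 3), then delete the last 3 characters.
Applying both steps to "yforward": "ardyforw", then "ardyf".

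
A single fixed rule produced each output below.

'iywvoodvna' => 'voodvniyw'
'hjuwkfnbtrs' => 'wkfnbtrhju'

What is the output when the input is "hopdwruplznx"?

The rule is to delete the last character, then move the first 3 characters to the end (rotate left by 3).
On "hopdwruplznx": the first step gives "hopdwruplzn", and the second then gives "dwruplznhop".

dwruplznhop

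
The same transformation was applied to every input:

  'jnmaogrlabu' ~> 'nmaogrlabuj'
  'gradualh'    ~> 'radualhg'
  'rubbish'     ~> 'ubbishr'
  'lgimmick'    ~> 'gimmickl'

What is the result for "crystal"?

In each case the input is transformed by: move the first character to the end.
Applying that to "crystal" gives "rystalc".

rystalc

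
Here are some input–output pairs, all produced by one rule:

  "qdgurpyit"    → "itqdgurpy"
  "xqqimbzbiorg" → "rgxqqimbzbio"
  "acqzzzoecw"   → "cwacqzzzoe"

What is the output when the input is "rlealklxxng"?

ngrlealklxx

Looking at the pairs, the operation is to move the last 2 characters to the front (rotate right by 2).
Doing the same to "rlealklxxng": "ngrlealklxx".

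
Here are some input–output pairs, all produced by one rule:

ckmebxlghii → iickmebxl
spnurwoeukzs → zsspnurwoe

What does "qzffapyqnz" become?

Rule — move the last 2 characters to the front (rotate right by 2), then delete the last 2 characters.
For "qzffapyqnz", step one produces "nzqzffapyq"; step two turns that into "nzqzffap".

nzqzffap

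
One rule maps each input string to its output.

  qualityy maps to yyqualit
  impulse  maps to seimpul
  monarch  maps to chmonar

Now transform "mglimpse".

semglimp

Looking at the pairs, the operation is to move the last 2 characters to the front (rotate right by 2).
On "mglimpse" that produces "semglimp".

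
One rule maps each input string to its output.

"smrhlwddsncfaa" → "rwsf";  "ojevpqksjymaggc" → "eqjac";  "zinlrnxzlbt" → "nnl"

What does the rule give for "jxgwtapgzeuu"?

Rule — keep one character in every 3, starting at position 3 (positions 3rd, 6th, 9th, ...).
For "jxgwtapgzeuu" the result is "gazu".

gazu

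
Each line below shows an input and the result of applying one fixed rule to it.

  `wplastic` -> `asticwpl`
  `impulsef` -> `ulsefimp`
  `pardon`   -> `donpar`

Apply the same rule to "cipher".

Looking at the pairs, the operation is to move the first 3 characters to the end (rotate left by 3).
Applying that to "cipher" gives "hercip".

hercip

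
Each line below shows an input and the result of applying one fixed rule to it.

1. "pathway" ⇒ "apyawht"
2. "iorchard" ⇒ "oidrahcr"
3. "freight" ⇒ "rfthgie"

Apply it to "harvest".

ahtsevr

Looking at the pairs, the operation is to move the first 2 characters to the end (rotate left by 2), then reverse the string.
Working it through for "harvest": intermediate "rvestha", final "ahtsevr".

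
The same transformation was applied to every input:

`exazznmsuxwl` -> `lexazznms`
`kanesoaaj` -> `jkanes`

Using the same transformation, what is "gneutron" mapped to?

In each case the input is transformed by: move the last character to the front, then delete the last 3 characters.
Working it through for "gneutron": intermediate "ngneutro", final "ngneu".
(Check on "exazznmsuxwl": → "lexazznmsuxw" → "lexazznms" ✓)

ngneu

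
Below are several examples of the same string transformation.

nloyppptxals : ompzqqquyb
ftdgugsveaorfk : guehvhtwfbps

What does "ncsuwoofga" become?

odtvxppg

Each output is the input with this applied: delete the last 2 characters, then shift every letter 1 place forward in the alphabet (wrapping around).
Starting from "ncsuwoofga": after the first operation, "ncsuwoof"; after the second, "odtvxppg".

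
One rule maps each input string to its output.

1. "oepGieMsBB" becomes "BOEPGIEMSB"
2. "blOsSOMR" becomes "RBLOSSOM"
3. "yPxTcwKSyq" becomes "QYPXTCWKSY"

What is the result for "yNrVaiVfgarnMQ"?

What's happening: move the last character to the front, then convert every letter to uppercase.
"yNrVaiVfgarnMQ" → "QyNrVaiVfgarnM" → "QYNRVAIVFGARNM".
(Check on "yPxTcwKSyq": → "qyPxTcwKSy" → "QYPXTCWKSY" ✓)

QYNRVAIVFGARNM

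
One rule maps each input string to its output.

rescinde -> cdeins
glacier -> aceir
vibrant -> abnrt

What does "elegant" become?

aegnt

Rule — delete the first 2 characters, then sort the characters into alphabetical order.
"elegant" → "egant" → "aegnt".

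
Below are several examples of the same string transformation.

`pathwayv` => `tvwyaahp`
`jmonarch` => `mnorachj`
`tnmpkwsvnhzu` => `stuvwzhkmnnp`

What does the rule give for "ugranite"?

nrtuaegi

In each case the input is transformed by: sort the characters into alphabetical order, then swap the front and back halves of the string.
So "ugranite" becomes "nrtuaegi".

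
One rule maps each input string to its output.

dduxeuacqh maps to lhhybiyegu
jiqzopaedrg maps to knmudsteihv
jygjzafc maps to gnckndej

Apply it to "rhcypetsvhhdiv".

zvlgctixwzllhm

Looking at the pairs, the operation is to move the last character to the front, then shift every letter 4 places forward in the alphabet (wrapping around).
Applying both steps to "rhcypetsvhhdiv": "vrhcypetsvhhdi", then "zvlgctixwzllhm".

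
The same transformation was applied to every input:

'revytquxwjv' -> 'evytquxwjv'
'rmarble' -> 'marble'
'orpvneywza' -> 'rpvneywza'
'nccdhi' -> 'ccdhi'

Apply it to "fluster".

In each case the input is transformed by: delete the first character.
"fluster" → "luster".

luster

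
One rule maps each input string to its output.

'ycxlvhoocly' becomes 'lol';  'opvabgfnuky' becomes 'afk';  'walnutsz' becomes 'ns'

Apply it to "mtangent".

nn

Looking at the pairs, the operation is to move the first character to the end, then keep one character in every 3, starting at position 3 (positions 3rd, 6th, 9th, ...).
On "mtangent" that produces "nn".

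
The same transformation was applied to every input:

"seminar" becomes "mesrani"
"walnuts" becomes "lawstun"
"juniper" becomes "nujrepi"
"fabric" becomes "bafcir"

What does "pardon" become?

In each case the input is transformed by: move the first 3 characters to the end (rotate left by 3), then reverse the string.
"pardon" → "rapnod".

rapnod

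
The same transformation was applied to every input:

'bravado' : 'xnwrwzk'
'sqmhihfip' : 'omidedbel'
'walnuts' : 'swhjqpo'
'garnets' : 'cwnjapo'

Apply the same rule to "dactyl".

What's happening: shift every letter 4 places backward in the alphabet (wrapping around).
On "dactyl" that produces "zwypuh".

zwypuh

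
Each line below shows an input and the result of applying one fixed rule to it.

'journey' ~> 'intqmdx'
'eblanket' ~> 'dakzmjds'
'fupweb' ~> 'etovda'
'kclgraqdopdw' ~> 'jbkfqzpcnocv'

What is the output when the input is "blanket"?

akzmjds

Looking at the pairs, the operation is to shift every letter 1 place backward in the alphabet (wrapping around).
"blanket" → "akzmjds".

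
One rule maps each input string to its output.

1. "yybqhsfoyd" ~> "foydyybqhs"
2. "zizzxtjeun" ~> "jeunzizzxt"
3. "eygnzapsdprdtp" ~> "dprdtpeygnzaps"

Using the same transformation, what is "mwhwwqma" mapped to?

Rule — swap the front and back halves of the string, then move the first character to the end.
For "mwhwwqma", step one produces "wqmamwhw"; step two turns that into "qmamwhww".

qmamwhww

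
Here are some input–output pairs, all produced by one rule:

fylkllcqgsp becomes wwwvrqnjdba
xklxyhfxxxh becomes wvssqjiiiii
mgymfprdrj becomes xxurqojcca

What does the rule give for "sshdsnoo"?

zzysoddd

What's happening: shift every letter 11 places forward in the alphabet (wrapping around), then sort the characters into reverse alphabetical order.
For "sshdsnoo", step one produces "ddsodyzz"; step two turns that into "zzysoddd".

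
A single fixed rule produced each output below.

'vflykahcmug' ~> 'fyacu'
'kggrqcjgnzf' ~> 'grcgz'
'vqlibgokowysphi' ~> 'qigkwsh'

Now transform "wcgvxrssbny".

cvrsn

What's happening: keep every other character starting from the second (positions 2nd, 4th, 6th, ...).
On "wcgvxrssbny" that produces "cvrsn".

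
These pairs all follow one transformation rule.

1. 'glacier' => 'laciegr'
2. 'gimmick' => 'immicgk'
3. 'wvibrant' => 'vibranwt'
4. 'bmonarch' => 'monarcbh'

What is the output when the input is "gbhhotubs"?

The transformation: swap the first and last characters, then move the first character to the end.
Starting from "gbhhotubs": after the first operation, "sbhhotubg"; after the second, "bhhotubgs".
(Check on "wvibrant": → "tvibranw" → "vibranwt" ✓)

bhhotubgs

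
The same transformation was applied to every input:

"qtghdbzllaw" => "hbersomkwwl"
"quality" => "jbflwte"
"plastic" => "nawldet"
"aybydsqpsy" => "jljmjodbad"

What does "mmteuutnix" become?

ixxepffeyt

What's happening: move the last character to the front, then shift every letter 11 places forward in the alphabet (wrapping around).
On "mmteuutnix": the first step gives "xmmteuutni", and the second then gives "ixxepffeyt".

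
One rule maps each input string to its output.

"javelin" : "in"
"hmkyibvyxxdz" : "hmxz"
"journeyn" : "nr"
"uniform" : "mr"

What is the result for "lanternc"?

Rule — sort the characters into alphabetical order, then keep one character in every 3, starting at position 3 (positions 3rd, 6th, 9th, ...).
Working it through for "lanternc": intermediate "acelnnrt", final "en".

en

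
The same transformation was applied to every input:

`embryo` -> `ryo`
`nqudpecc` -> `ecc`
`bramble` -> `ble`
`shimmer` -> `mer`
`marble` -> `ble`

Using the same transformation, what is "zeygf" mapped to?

ygf

What's happening: keep only the last 3 characters.
"zeygf" → "ygf".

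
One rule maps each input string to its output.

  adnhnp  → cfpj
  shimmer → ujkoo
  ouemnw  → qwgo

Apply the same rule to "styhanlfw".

Rule — shift every letter 2 places forward in the alphabet (wrapping around), then delete the last 2 characters.
"styhanlfw" → "uvajcpnhy" → "uvajcpn".

uvajcpn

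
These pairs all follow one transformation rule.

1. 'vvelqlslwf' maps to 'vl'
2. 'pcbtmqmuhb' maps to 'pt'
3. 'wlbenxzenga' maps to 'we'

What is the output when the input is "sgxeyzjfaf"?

se

The pattern: keep one character in every 3, starting at position 1 (positions 1st, 4th, 7th, ...), then delete the last 2 characters.
For "sgxeyzjfaf", step one produces "sejf"; step two turns that into "se".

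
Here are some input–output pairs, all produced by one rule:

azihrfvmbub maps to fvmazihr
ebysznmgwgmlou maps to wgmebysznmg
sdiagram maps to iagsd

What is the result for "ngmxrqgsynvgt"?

synngmxrqg

Rule — delete the last 3 characters, then move the last 3 characters to the front (rotate right by 3).
For "ngmxrqgsynvgt" the result is "synngmxrqg".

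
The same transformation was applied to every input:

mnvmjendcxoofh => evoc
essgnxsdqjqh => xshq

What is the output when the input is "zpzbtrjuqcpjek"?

Looking at the pairs, the operation is to keep one character in every 3, starting at position 3 (positions 3rd, 6th, 9th, ...), then swap each adjacent pair of characters (1↔2, 3↔4, ...).
"zpzbtrjuqcpjek" → "rzjq".
(Check on "mnvmjendcxoofh": → "veco" → "evoc" ✓)

rzjq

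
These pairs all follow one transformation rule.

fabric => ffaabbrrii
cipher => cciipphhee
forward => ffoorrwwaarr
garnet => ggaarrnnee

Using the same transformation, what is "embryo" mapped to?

eemmbbrryy

The transformation: double every character, then delete the last 2 characters.
"embryo" → "eemmbbrryyoo" → "eemmbbrryy".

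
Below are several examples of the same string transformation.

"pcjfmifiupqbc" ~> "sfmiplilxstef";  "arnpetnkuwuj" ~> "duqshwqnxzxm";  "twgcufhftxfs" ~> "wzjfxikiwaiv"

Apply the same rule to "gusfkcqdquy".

Rule — shift every letter 3 places forward in the alphabet (wrapping around).
Applying that to "gusfkcqdquy" gives "jxvinftgtxb".

jxvinftgtxb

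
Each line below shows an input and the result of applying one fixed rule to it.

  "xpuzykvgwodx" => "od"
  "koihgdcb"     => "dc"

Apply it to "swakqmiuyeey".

ee

The rule is to move the last 3 characters to the front (rotate right by 3), then keep only the first 2 characters.
Working it through for "swakqmiuyeey": intermediate "eeyswakqmiuy", final "ee".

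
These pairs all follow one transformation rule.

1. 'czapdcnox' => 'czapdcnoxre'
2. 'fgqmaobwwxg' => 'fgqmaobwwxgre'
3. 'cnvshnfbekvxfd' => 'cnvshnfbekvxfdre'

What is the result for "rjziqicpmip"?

rjziqicpmipre

What's happening: append "re".
So "rjziqicpmip" becomes "rjziqicpmipre".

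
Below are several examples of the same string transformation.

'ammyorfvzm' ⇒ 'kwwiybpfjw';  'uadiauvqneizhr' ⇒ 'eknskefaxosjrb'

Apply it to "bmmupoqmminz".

lwwezyawwsxj

Looking at the pairs, the operation is to shift every letter 10 places forward in the alphabet (wrapping around).
Applying that to "bmmupoqmminz" gives "lwwezyawwsxj".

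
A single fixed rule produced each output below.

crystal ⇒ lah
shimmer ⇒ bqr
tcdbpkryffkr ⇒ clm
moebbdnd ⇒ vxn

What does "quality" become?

zdj

The pattern: shift every letter 9 places forward in the alphabet (wrapping around), then keep only the first 3 characters.
Working it through for "quality": intermediate "zdjurch", final "zdj".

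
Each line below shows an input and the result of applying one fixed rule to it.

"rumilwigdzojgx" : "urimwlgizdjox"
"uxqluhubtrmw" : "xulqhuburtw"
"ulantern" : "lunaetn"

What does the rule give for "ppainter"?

ppiatnr

The transformation: swap each adjacent pair of characters (1↔2, 3↔4, ...), then delete the last character.
Starting from "ppainter": after the first operation, "ppiatnre"; after the second, "ppiatnr".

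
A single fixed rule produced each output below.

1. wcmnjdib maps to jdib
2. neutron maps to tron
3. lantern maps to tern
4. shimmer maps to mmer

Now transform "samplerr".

What's happening: keep only the last 4 characters.
Doing the same to "samplerr": "lerr".

lerr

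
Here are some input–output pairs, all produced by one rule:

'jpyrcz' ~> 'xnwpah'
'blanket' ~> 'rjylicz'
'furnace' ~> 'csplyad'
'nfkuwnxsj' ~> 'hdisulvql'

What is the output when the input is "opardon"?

In each case the input is transformed by: shift every letter 2 places backward in the alphabet (wrapping around), then swap the first and last characters.
On "opardon" that produces "lnypbmm".

lnypbmm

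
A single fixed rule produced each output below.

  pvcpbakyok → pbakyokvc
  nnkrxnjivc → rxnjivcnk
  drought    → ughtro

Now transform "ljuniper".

Rule — delete the first character, then move the first 2 characters to the end (rotate left by 2).
For "ljuniper", step one produces "juniper"; step two turns that into "niperju".

niperju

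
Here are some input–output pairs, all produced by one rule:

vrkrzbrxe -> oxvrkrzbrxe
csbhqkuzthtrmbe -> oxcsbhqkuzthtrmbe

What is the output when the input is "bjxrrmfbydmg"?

oxbjxrrmfbydmg

The rule is to prepend "ox".
So "bjxrrmfbydmg" becomes "oxbjxrrmfbydmg".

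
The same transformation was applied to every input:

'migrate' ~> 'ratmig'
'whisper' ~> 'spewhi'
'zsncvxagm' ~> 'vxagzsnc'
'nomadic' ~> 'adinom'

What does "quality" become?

litqua

Rule — delete the last character, then swap the front and back halves of the string.
Starting from "quality": after the first operation, "qualit"; after the second, "litqua".
(Check on "nomadic": → "nomadi" → "adinom" ✓)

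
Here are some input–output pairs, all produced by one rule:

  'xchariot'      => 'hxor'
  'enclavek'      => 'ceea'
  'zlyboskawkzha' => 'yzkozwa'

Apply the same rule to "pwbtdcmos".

bpmds

The pattern: keep every other character starting from the first (positions 1st, 3rd, 5th, ...), then swap each adjacent pair of characters (1↔2, 3↔4, ...).
"pwbtdcmos" → "bpmds".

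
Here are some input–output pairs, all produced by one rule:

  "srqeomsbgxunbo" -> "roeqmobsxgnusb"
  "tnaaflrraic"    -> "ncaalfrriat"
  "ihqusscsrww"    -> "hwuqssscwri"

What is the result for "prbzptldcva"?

The rule is to swap the first and last characters, then swap each adjacent pair of characters (1↔2, 3↔4, ...).
Starting from "prbzptldcva": after the first operation, "arbzptldcvp"; after the second, "razbtpdlvcp".
(Check on "tnaaflrraic": → "cnaaflrrait" → "ncaalfrriat" ✓)

razbtpdlvcp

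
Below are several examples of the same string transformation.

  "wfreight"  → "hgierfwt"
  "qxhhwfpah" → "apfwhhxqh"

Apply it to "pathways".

yawhtaps

Looking at the pairs, the operation is to reverse the string, then move the first character to the end.
"pathways" → "syawhtap" → "yawhtaps".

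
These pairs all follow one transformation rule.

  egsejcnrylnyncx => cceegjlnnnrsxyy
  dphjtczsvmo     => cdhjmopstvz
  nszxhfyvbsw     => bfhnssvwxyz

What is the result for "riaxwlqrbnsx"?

abilnqrrswxx

The transformation: sort the characters into alphabetical order.
"riaxwlqrbnsx" → "abilnqrrswxx".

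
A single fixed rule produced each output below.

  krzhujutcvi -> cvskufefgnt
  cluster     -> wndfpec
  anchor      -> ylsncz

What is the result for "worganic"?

Looking at the pairs, the operation is to swap each adjacent pair of characters (1↔2, 3↔4, ...), then shift every letter 11 places forward in the alphabet (wrapping around).
For "worganic", step one produces "owgrnaci"; step two turns that into "zhrcylnt".

zhrcylnt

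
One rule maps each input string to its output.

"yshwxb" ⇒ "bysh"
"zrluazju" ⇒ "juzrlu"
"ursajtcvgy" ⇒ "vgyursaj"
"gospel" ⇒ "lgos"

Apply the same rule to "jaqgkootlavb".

In each case the input is transformed by: swap the front and back halves of the string, then delete the first 2 characters.
On "jaqgkootlavb": the first step gives "otlavbjaqgko", and the second then gives "lavbjaqgko".
(Check on "zrluazju": → "azjuzrlu" → "juzrlu" ✓)

lavbjaqgko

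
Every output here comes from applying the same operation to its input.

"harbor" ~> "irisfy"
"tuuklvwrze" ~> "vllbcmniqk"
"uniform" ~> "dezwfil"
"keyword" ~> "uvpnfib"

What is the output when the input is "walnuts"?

What's happening: shift every letter 9 places backward in the alphabet (wrapping around), then swap the first and last characters.
"walnuts" → "nrcelkj" → "jrcelkn".

jrcelkn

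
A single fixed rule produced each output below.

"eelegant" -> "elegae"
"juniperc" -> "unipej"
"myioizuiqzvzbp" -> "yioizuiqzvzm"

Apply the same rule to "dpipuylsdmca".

Each output is the input with this applied: delete the last 2 characters, then move the first character to the end.
On "dpipuylsdmca" that produces "pipuylsdmd".

pipuylsdmd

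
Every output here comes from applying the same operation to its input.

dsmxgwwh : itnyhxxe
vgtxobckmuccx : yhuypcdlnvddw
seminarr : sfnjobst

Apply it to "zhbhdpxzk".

Each output is the input with this applied: swap the first and last characters, then shift every letter 1 place forward in the alphabet (wrapping around).
For "zhbhdpxzk", step one produces "khbhdpxzz"; step two turns that into "licieqyaa".
(Check on "seminarr": → "reminars" → "sfnjobst" ✓)

licieqyaa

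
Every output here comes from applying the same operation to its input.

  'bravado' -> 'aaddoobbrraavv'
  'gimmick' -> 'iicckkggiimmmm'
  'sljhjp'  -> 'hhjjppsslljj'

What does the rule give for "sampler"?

lleerrssaammpp

The pattern: move the last 3 characters to the front (rotate right by 3), then double every character.
On "sampler" that produces "lleerrssaammpp".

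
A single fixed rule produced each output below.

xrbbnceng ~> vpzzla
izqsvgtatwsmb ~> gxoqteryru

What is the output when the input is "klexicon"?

What's happening: shift every letter 2 places backward in the alphabet (wrapping around), then delete the last 3 characters.
Starting from "klexicon": after the first operation, "ijcvgaml"; after the second, "ijcvg".
(Check on "izqsvgtatwsmb": → "gxoqteryruqkz" → "gxoqteryru" ✓)

ijcvg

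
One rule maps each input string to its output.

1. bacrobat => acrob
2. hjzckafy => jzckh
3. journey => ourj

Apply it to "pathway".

The rule is to delete the last 3 characters, then move the first character to the end.
So "pathway" becomes "athp".

athp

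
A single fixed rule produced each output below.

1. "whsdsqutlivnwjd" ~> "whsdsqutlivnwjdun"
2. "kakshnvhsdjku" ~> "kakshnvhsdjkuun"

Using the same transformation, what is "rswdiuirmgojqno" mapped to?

rswdiuirmgojqnoun

The rule is to append "un".
"rswdiuirmgojqno" → "rswdiuirmgojqnoun".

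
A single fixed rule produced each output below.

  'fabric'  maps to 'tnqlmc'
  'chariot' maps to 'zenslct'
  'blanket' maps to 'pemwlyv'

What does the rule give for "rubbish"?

dscfmmt

In each case the input is transformed by: move the last 2 characters to the front (rotate right by 2), then shift every letter 11 places forward in the alphabet (wrapping around).
For "rubbish", step one produces "shrubbi"; step two turns that into "dscfmmt".
(Check on "chariot": → "otchari" → "zenslct" ✓)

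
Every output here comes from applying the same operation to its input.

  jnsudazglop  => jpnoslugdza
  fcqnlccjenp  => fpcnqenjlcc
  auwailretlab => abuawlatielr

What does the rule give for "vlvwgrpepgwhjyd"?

vdlyvjwhgwrgppe

Each output is the input with this applied: take characters alternately from the front and the back (1st, last, 2nd, 2nd-last, ...).
For "vlvwgrpepgwhjyd" the result is "vdlyvjwhgwrgppe".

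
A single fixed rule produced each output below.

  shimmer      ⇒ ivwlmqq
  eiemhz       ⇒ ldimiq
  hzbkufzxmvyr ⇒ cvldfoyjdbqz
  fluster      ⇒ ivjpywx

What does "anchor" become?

svergl

What's happening: shift every letter 4 places forward in the alphabet (wrapping around), then move the last 2 characters to the front (rotate right by 2).
Doing the same to "anchor": "svergl".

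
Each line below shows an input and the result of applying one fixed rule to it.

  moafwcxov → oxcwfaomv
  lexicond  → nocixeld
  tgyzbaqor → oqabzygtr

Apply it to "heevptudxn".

xdutpveehn

Each output is the input with this applied: move the last character to the front, then reverse the string.
Starting from "heevptudxn": after the first operation, "nheevptudx"; after the second, "xdutpveehn".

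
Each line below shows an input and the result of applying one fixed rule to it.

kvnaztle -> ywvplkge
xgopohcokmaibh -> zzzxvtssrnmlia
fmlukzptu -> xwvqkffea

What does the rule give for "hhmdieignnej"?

What's happening: shift every letter 11 places forward in the alphabet (wrapping around), then sort the characters into reverse alphabetical order.
"hhmdieignnej" → "ssxotptryypu" → "yyxuttssrppo".

yyxuttssrppo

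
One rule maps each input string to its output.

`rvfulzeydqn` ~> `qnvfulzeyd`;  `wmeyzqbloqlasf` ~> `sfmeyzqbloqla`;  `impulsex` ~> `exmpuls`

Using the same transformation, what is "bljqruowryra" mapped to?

The pattern: delete the first character, then move the last 2 characters to the front (rotate right by 2).
Working it through for "bljqruowryra": intermediate "ljqruowryra", final "raljqruowry".

raljqruowry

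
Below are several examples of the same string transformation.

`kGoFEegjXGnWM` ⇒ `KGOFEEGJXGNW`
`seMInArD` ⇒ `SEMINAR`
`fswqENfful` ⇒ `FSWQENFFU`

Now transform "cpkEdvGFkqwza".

CPKEDVGFKQWZ

Rule — delete the last character, then convert every letter to uppercase.
Applying that to "cpkEdvGFkqwza" gives "CPKEDVGFKQWZ".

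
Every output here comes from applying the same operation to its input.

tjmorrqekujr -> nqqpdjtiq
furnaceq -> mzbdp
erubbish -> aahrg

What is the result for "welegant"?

dfzms

The rule is to shift every letter 1 place backward in the alphabet (wrapping around), then delete the first 3 characters.
Applying both steps to "welegant": "vdkdfzms", then "dfzms".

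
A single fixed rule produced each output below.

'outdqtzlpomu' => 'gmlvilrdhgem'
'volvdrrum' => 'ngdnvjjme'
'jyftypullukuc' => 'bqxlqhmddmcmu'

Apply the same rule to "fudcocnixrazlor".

xmvugufapjsrdgj

The rule is to shift every letter 8 places backward in the alphabet (wrapping around).
For "fudcocnixrazlor" the result is "xmvugufapjsrdgj".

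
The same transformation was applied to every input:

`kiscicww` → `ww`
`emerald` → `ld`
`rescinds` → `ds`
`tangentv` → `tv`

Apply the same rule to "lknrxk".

xk

The pattern: keep only the last 2 characters.
On "lknrxk" that produces "xk".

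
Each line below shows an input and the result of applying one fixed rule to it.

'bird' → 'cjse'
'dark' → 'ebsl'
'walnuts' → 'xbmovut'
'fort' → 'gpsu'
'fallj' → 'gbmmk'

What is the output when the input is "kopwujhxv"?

Looking at the pairs, the operation is to shift every letter 1 place forward in the alphabet (wrapping around).
So "kopwujhxv" becomes "lpqxvkiyw".

lpqxvkiyw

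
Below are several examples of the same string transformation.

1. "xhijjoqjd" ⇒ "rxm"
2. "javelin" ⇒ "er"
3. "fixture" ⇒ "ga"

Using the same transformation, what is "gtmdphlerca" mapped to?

The pattern: shift every letter 9 places forward in the alphabet (wrapping around), then keep one character in every 3, starting at position 3 (positions 3rd, 6th, 9th, ...).
"gtmdphlerca" → "pcvmyqunalj" → "vqa".

vqa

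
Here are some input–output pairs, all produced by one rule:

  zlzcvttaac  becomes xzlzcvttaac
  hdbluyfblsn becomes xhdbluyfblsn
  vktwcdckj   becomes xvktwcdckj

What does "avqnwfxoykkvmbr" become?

In each case the input is transformed by: prepend "x".
So "avqnwfxoykkvmbr" becomes "xavqnwfxoykkvmbr".

xavqnwfxoykkvmbr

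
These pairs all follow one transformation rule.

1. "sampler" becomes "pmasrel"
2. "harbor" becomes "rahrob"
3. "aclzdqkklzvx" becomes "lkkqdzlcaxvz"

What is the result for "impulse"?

Looking at the pairs, the operation is to reverse the string, then move the first 3 characters to the end (rotate left by 3).
Working it through for "impulse": intermediate "eslupmi", final "upmiesl".

upmiesl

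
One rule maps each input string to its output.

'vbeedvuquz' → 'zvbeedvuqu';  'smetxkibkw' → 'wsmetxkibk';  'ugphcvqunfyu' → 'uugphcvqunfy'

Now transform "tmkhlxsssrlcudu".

utmkhlxsssrlcud

In each case the input is transformed by: move the last character to the front.
So "tmkhlxsssrlcudu" becomes "utmkhlxsssrlcud".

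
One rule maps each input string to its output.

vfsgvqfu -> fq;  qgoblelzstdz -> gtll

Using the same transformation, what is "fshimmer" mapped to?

sm

Looking at the pairs, the operation is to take characters alternately from the front and the back (1st, last, 2nd, 2nd-last, ...), then keep one character in every 3, starting at position 3 (positions 3rd, 6th, 9th, ...).
"fshimmer" → "frsehmim" → "sm".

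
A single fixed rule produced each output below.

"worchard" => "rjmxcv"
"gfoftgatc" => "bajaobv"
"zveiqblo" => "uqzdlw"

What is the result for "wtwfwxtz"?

rorars

Rule — shift every letter 5 places backward in the alphabet (wrapping around), then delete the last 2 characters.
"wtwfwxtz" → "rorars".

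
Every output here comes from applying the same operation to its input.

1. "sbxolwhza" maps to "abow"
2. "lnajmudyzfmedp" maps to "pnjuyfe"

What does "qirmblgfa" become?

aiml

The transformation: move the last 2 characters to the front (rotate right by 2), then keep every other character starting from the second (positions 2nd, 4th, 6th, ...).
"qirmblgfa" → "faqirmblg" → "aiml".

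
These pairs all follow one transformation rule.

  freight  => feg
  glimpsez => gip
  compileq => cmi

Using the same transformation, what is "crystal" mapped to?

The rule is to delete the last 2 characters, then keep every other character starting from the first (positions 1st, 3rd, 5th, ...).
Applying both steps to "crystal": "cryst", then "cyt".
(Check on "glimpsez": → "glimps" → "gip" ✓)

cyt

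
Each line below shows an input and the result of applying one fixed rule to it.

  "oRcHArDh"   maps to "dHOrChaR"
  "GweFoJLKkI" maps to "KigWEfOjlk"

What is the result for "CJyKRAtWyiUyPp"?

pPcjYkraTwYIuY

The rule is to flip the case of every letter, then move the last 2 characters to the front (rotate right by 2).
Applying both steps to "CJyKRAtWyiUyPp": "cjYkraTwYIuYpP", then "pPcjYkraTwYIuY".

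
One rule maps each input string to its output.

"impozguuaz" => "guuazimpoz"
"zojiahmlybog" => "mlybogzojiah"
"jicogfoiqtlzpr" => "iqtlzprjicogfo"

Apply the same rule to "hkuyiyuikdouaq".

ikdouaqhkuyiyu

The rule is to swap the front and back halves of the string.
On "hkuyiyuikdouaq" that produces "ikdouaqhkuyiyu".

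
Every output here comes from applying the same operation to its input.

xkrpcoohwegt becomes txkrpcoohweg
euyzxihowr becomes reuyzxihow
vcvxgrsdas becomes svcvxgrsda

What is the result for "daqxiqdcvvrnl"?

ldaqxiqdcvvrn

What's happening: move the last character to the front.
So "daqxiqdcvvrnl" becomes "ldaqxiqdcvvrn".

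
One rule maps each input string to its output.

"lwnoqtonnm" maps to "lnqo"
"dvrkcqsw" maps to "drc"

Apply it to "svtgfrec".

stf

The transformation: delete the last 3 characters, then keep every other character starting from the first (positions 1st, 3rd, 5th, ...).
On "svtgfrec": the first step gives "svtgf", and the second then gives "stf".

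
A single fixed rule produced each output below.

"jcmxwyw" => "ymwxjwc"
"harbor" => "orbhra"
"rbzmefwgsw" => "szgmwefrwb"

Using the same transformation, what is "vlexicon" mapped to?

In each case the input is transformed by: take characters alternately from the front and the back (1st, last, 2nd, 2nd-last, ...), then move the first 3 characters to the end (rotate left by 3).
Applying both steps to "vlexicon": "vnloecxi", then "oecxivnl".

oecxivnl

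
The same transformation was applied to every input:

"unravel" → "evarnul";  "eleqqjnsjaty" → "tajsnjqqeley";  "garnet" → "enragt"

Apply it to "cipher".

What's happening: reverse the string, then move the first character to the end.
On "cipher" that produces "ehpicr".
(Check on "garnet": → "tenrag" → "enragt" ✓)

ehpicr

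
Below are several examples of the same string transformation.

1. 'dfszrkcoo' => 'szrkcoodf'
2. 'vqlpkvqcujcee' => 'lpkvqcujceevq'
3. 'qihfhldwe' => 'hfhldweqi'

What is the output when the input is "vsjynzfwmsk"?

In each case the input is transformed by: move the first 2 characters to the end (rotate left by 2).
Applying that to "vsjynzfwmsk" gives "jynzfwmskvs".

jynzfwmskvs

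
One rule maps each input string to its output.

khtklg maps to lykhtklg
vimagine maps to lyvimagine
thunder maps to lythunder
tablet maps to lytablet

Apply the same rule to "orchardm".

The transformation: prepend "ly".
Doing the same to "orchardm": "lyorchardm".

lyorchardm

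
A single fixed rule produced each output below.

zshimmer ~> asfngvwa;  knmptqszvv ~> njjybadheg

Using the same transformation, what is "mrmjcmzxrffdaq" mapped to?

In each case the input is transformed by: shift every letter 12 places backward in the alphabet (wrapping around), then move the last 3 characters to the front (rotate right by 3).
For "mrmjcmzxrffdaq" the result is "roeafaxqanlftt".

roeafaxqanlftt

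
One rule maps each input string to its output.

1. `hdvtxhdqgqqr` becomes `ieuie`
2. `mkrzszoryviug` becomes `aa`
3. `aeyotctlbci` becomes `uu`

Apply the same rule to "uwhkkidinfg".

ieo

In each case the input is transformed by: shift every letter 1 place forward in the alphabet (wrapping around), then keep only the vowels.
Starting from "uwhkkidinfg": after the first operation, "vxilljejogh"; after the second, "ieo".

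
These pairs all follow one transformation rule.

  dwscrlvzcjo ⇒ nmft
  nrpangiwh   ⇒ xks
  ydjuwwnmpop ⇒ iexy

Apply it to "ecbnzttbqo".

In each case the input is transformed by: keep one character in every 3, starting at position 1 (positions 1st, 4th, 7th, ...), then shift every letter 10 places forward in the alphabet (wrapping around).
On "ecbnzttbqo": the first step gives "ento", and the second then gives "oxdy".

oxdy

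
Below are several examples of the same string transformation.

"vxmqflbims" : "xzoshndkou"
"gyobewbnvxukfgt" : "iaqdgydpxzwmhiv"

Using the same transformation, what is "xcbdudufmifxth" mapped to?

zedfwfwhokhzvj

The transformation: shift every letter 2 places forward in the alphabet (wrapping around).
Doing the same to "xcbdudufmifxth": "zedfwfwhokhzvj".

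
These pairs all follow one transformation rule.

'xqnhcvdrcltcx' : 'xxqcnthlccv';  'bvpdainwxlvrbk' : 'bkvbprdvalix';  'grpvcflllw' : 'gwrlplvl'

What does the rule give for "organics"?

Rule — take characters alternately from the front and the back (1st, last, 2nd, 2nd-last, ...), then delete the last 2 characters.
Applying both steps to "organics": "osrcgian", then "osrcgi".
(Check on "bvpdainwxlvrbk": → "bkvbprdvalixnw" → "bkvbprdvalix" ✓)

osrcgi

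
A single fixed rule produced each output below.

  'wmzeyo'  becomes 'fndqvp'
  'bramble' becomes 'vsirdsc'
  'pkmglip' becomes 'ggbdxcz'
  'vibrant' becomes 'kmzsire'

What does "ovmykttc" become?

tfmdpbkk

Rule — move the last character to the front, then shift every letter 9 places backward in the alphabet (wrapping around).
"ovmykttc" → "tfmdpbkk".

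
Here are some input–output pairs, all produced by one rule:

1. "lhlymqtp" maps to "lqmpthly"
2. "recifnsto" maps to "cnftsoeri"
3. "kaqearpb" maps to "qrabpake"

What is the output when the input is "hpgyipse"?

The transformation: swap each adjacent pair of characters (1↔2, 3↔4, ...), then move the first 3 characters to the end (rotate left by 3).
"hpgyipse" → "phygpies" → "gpiesphy".
(Check on "lhlymqtp": → "hlylqmpt" → "lqmpthly" ✓)

gpiesphy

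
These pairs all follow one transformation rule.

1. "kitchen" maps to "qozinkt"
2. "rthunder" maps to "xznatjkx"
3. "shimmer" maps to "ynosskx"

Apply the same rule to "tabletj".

zghrkzp

In each case the input is transformed by: shift every letter 6 places forward in the alphabet (wrapping around).
For "tabletj" the result is "zghrkzp".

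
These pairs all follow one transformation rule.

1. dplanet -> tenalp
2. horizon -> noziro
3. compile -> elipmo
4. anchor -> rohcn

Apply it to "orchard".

The transformation: reverse the string, then delete the last character.
For "orchard", step one produces "drahcro"; step two turns that into "drahcr".

drahcr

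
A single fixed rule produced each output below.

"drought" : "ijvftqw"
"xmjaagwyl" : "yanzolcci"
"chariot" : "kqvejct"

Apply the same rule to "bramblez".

Looking at the pairs, the operation is to shift every letter 2 places forward in the alphabet (wrapping around), then move the last 3 characters to the front (rotate right by 3).
"bramblez" → "dtcodngb" → "ngbdtcod".

ngbdtcod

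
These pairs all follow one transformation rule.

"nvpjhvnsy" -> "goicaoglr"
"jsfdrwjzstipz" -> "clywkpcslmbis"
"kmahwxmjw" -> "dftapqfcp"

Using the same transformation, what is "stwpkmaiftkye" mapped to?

lmpidftbymdrx

Each output is the input with this applied: shift every letter 7 places backward in the alphabet (wrapping around).
For "stwpkmaiftkye" the result is "lmpidftbymdrx".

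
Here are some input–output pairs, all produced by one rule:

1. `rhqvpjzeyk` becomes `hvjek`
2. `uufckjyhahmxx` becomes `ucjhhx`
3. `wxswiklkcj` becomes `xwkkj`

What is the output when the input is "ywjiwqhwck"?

wiqwk

Rule — keep every other character starting from the second (positions 2nd, 4th, 6th, ...).
For "ywjiwqhwck" the result is "wiqwk".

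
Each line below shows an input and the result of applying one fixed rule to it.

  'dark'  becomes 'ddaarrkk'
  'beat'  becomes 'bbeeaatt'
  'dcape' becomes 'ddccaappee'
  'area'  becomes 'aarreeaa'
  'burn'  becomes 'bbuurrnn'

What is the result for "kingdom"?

What's happening: double every character.
For "kingdom" the result is "kkiinnggddoomm".

kkiinnggddoomm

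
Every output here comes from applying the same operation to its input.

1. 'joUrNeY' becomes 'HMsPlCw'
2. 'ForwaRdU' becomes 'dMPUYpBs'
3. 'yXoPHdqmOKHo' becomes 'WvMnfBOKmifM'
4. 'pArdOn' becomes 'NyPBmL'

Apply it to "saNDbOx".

QYlbZmV

Each output is the input with this applied: shift every letter 2 places backward in the alphabet (wrapping around), then flip the case of every letter.
For "saNDbOx", step one produces "qyLBzMv"; step two turns that into "QYlbZmV".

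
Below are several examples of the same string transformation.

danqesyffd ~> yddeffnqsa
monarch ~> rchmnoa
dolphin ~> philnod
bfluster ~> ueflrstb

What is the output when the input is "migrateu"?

In each case the input is transformed by: sort the characters into alphabetical order, then swap the first and last characters.
Working it through for "migrateu": intermediate "aegimrtu", final "uegimrta".

uegimrta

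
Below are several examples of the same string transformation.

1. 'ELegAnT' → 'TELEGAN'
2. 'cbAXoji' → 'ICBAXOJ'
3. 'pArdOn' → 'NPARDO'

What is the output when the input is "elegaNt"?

Rule — move the last character to the front, then convert every letter to uppercase.
Working it through for "elegaNt": intermediate "telegaN", final "TELEGAN".

TELEGAN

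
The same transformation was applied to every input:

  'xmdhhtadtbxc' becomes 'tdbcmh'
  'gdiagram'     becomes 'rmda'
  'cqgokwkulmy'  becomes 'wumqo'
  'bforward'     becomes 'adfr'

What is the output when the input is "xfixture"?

uefx

Looking at the pairs, the operation is to keep every other character starting from the second (positions 2nd, 4th, 6th, ...), then move the first 2 characters to the end (rotate left by 2).
So "xfixture" becomes "uefx".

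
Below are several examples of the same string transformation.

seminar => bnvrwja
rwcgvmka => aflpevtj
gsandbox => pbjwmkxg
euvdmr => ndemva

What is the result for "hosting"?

qxbcrwp

Looking at the pairs, the operation is to shift every letter 9 places forward in the alphabet (wrapping around).
For "hosting" the result is "qxbcrwp".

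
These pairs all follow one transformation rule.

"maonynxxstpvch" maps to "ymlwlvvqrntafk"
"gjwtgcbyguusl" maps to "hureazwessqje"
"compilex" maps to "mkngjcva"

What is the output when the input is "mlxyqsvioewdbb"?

Each output is the input with this applied: shift every letter 2 places backward in the alphabet (wrapping around), then move the first character to the end.
For "mlxyqsvioewdbb" the result is "jvwoqtgmcubzzk".

jvwoqtgmcubzzk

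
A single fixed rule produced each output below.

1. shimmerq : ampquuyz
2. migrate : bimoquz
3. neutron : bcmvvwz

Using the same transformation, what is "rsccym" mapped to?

agkkuz

The pattern: shift every letter 8 places forward in the alphabet (wrapping around), then sort the characters into alphabetical order.
On "rsccym": the first step gives "zakkgu", and the second then gives "agkkuz".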